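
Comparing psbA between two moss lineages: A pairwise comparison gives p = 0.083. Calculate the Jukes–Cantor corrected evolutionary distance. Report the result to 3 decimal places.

d = −(3/4) ln(1 − 4p/3) = −0.75 ln(1 − 0.110667) = −0.75 ln(0.889333)
  = −0.75 × (-0.117284) = 0.087963 substitutions/site.

0.088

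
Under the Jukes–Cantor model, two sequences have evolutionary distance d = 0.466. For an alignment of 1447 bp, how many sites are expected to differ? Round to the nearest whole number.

Invert JC69: p = (3/4)(1 − e^(−4d/3)) = 0.75 × (1 − e^(-0.621333)) = 0.75 × (1 − 0.537228) = 0.347079.
Expected differing sites = pL ≈ 0.347079 × 1447 = 502.223313 ≈ 502.

502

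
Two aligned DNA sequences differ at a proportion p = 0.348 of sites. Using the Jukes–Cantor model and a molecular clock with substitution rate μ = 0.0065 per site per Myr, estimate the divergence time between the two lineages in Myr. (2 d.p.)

35.98

d = −(3/4) ln(1 − 4p/3) = −0.75 ln(1 − 0.464) = −0.75 ln(0.536)
  = −0.75 × (-0.623621) = 0.467716 substitutions/site.
Under a molecular clock d = 2μt, so t = d/(2μ) = 0.467716 / (2 × 0.0065) = 35.98 Myr.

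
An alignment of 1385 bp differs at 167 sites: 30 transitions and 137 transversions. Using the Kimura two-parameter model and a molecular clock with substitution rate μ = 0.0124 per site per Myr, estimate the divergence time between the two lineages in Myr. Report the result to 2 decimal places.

P = 30/1385 ≈ 0.021661 and Q = 137/1385 ≈ 0.098917.
Under the Kimura two-parameter model, d = −½ ln(1 − 2P − Q) − ¼ ln(1 − 2Q).
1 − 2P − Q = 0.857761, giving −½ ln(0.857761) = 0.076715.
1 − 2Q = 0.802166, giving −¼ ln(0.802166) = 0.055110.
d = 0.076715 + 0.055110 = 0.131825.
Under a molecular clock d = 2μt, so t = d/(2μ) = 0.131825 / (2 × 0.0124) = 5.32 Myr.

5.32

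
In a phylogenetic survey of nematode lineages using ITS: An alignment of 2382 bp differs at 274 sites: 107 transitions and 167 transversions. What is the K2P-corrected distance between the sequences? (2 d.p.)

0.12

P = 107/2382 ≈ 0.04492 and Q = 167/2382 ≈ 0.070109.
Under the Kimura two-parameter model, d = −½ ln(1 − 2P − Q) − ¼ ln(1 − 2Q).
1 − 2P − Q = 0.840051, giving −½ ln(0.840051) = 0.087146.
1 − 2Q = 0.859782, giving −¼ ln(0.859782) = 0.037769.
d = 0.087146 + 0.037769 = 0.124915.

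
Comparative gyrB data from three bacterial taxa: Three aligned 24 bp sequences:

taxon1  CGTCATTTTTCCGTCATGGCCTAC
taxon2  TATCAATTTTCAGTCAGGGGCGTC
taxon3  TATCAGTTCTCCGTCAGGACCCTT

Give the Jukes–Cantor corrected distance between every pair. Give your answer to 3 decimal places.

d(taxon1,taxon2) = 0.441, d(taxon1,taxon3) = 0.520, d(taxon2,taxon3) = 0.369

taxon1–taxon2: 8/24 sites differ → p ≈ 0.333333, d = −0.75 ln(1 − 0.444444) = 0.440839 ≈ 0.441.
taxon1–taxon3: 9/24 sites differ → p = 0.375, d = −0.75 ln(1 − 0.5) = 0.519860 ≈ 0.520.
taxon2–taxon3: 7/24 sites differ → p ≈ 0.291667, d = −0.75 ln(1 − 0.388889) = 0.369358 ≈ 0.369.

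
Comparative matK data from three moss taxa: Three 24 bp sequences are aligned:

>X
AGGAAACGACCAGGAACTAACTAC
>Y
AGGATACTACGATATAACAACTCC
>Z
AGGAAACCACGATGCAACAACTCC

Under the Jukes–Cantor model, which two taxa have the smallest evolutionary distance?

Y and Z

X–Y: 9/24 differ, p = 0.375, d = 0.520.
X–Z: 7/24 differ, p = 0.292, d = 0.369.
Y–Z: 4/24 differ, p = 0.167, d = 0.188.
The smallest distance is between Y and Z.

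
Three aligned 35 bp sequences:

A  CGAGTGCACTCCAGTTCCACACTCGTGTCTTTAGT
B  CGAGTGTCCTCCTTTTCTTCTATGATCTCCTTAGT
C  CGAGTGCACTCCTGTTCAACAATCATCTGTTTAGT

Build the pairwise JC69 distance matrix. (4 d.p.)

d(A,B) = 0.4582, d(A,C) = 0.1946, d(B,C) = 0.3149

A–B: 12/35 sites differ → p ≈ 0.342857, d = −0.75 ln(1 − 0.457143) = 0.458182 ≈ 0.4582.
A–C: 6/35 sites differ → p ≈ 0.171429, d = −0.75 ln(1 − 0.228572) = 0.194634 ≈ 0.1946.
B–C: 9/35 sites differ → p ≈ 0.257143, d = −0.75 ln(1 − 0.342857) = 0.314890 ≈ 0.3149.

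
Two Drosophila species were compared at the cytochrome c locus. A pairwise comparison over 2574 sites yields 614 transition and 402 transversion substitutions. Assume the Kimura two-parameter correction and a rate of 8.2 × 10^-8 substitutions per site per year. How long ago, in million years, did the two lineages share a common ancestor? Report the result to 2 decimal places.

3.63

P = 614/2574 ≈ 0.238539 and Q = 402/2574 ≈ 0.156177.
Under the Kimura two-parameter model, d = −½ ln(1 − 2P − Q) − ¼ ln(1 − 2Q).
1 − 2P − Q = 0.366745, giving −½ ln(0.366745) = 0.501544.
1 − 2Q = 0.687646, giving −¼ ln(0.687646) = 0.093620.
d = 0.501544 + 0.093620 = 0.595164.
Under a molecular clock d = 2μt, so t = d/(2μ) = 0.595164 / (2 × 8.2 × 10^-8) = 3.63 million years.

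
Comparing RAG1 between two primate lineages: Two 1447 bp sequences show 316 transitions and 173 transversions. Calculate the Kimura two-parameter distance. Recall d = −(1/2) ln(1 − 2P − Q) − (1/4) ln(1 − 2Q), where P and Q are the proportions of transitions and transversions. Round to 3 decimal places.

P = 316/1447 ≈ 0.218383 and Q = 173/1447 ≈ 0.119558.
Under the Kimura two-parameter model, d = −½ ln(1 − 2P − Q) − ¼ ln(1 − 2Q).
1 − 2P − Q = 0.443676, giving −½ ln(0.443676) = 0.406330.
1 − 2Q = 0.760884, giving −¼ ln(0.760884) = 0.068319.
d = 0.406330 + 0.068319 = 0.474649.

0.475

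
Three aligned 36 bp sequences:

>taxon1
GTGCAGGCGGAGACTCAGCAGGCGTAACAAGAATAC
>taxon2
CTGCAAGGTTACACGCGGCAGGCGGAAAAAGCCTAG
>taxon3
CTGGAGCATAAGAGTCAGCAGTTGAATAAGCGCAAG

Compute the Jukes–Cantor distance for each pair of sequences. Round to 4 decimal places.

d(taxon1,taxon2) = 0.4926, d(taxon1,taxon3) = 0.8240, d(taxon2,taxon3) = 0.7449

taxon1–taxon2: 13/36 sites differ → p ≈ 0.361111, d = −0.75 ln(1 − 0.481481) = 0.492584 ≈ 0.4926.
taxon1–taxon3: 18/36 sites differ → p = 0.5, d = −0.75 ln(1 − 0.666667) = 0.823960 ≈ 0.8240.
taxon2–taxon3: 17/36 sites differ → p ≈ 0.472222, d = −0.75 ln(1 − 0.629629) = 0.744938 ≈ 0.7449.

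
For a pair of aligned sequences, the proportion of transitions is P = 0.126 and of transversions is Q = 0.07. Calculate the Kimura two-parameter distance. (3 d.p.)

Under the Kimura two-parameter model, d = −½ ln(1 − 2P − Q) − ¼ ln(1 − 2Q).
1 − 2P − Q = 0.678, giving −½ ln(0.678) = 0.194304.
1 − 2Q = 0.86, giving −¼ ln(0.86) = 0.037706.
d = 0.194304 + 0.037706 = 0.232010.

0.232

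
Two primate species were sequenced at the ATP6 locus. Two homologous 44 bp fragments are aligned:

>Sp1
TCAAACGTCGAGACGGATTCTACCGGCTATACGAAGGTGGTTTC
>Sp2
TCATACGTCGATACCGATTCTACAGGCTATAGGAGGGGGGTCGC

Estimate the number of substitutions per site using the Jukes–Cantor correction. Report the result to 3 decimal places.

The sequences differ at 9 of 44 sites (4, 12, 15, 24, 32, 35, 38, 42, 43), so p = 9/44 ≈ 0.204545.
d = −(3/4) ln(1 − 4p/3) = −0.75 ln(1 − 0.272727) = −0.75 ln(0.727273)
  = −0.75 × (-0.318453) = 0.238840 substitutions/site.

0.239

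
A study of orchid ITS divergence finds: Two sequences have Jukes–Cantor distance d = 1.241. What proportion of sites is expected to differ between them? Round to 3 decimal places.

0.607

p = (3/4)(1 − e^(−4d/3)) = 0.75 × (1 − e^(-1.654667)) = 0.75 × (1 − 0.191156) = 0.606633.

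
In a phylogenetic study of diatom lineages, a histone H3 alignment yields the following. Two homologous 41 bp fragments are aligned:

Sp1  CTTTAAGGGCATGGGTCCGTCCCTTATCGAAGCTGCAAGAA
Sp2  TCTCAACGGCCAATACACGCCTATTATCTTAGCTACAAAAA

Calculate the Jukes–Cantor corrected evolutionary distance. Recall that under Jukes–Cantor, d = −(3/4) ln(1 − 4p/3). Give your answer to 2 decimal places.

The sequences differ at 18 of 41 sites, so p = 18/41 ≈ 0.439024.
d = −(3/4) ln(1 − 4p/3) = −0.75 ln(1 − 0.585365) = −0.75 ln(0.414635)
  = −0.75 × (-0.880357) = 0.660268 substitutions/site.

0.66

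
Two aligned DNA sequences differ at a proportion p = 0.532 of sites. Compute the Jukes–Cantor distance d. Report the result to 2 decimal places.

d = −(3/4) ln(1 − 4p/3) = −0.75 ln(1 − 0.709333) = −0.75 ln(0.290667)
  = −0.75 × (-1.235577) = 0.926683 substitutions/site.

0.93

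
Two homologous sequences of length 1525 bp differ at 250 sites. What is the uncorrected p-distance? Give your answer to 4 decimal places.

0.1639

p = 250/1525 = 0.163934… ≈ 0.1639 (to 4 d.p.).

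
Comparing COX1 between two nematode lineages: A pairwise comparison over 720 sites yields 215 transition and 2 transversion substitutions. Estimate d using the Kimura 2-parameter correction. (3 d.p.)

0.460

P = 215/720 ≈ 0.298611 and Q = 2/720 ≈ 0.002778.
Under the Kimura two-parameter model, d = −½ ln(1 − 2P − Q) − ¼ ln(1 − 2Q).
1 − 2P − Q = 0.4, giving −½ ln(0.4) = 0.458145.
1 − 2Q = 0.994444, giving −¼ ln(0.994444) = 0.001393.
d = 0.458145 + 0.001393 = 0.459538.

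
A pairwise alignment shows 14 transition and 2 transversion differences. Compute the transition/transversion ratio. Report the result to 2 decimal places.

7.00

R = 14/2 = 7.00.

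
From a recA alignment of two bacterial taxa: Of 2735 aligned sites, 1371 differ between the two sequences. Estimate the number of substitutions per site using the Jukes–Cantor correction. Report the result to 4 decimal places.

p = 1371/2735 ≈ 0.50128.
d = −(3/4) ln(1 − 4p/3) = −0.75 ln(1 − 0.668373) = −0.75 ln(0.331627)
  = −0.75 × (-1.103744) = 0.827808 substitutions/site.

0.8278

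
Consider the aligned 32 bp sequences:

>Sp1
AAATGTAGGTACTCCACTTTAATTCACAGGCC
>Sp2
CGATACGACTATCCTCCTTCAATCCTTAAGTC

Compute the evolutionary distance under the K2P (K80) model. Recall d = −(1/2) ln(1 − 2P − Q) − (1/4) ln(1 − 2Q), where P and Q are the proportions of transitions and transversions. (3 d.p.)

Of 32 sites, 13 differences are transitions and 4 are transversions, so P = 13/32 = 0.40625 and Q = 4/32 = 0.125.
Under the Kimura two-parameter model, d = −½ ln(1 − 2P − Q) − ¼ ln(1 − 2Q).
1 − 2P − Q = 0.0625, giving −½ ln(0.0625) = 1.386294.
1 − 2Q = 0.75, giving −¼ ln(0.75) = 0.071921.
d = 1.386294 + 0.071921 = 1.458215.

1.458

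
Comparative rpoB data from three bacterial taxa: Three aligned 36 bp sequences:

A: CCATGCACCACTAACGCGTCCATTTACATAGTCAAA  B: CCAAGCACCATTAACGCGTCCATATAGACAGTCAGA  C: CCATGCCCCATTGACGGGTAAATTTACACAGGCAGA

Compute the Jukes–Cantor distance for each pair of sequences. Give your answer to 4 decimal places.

d(A,B) = 0.1885, d(A,C) = 0.3041, d(B,C) = 0.3041

A–B: 6/36 sites differ → p ≈ 0.166667, d = −0.75 ln(1 − 0.222223) = 0.188487 ≈ 0.1885.
A–C: 9/36 sites differ → p = 0.25, d = −0.75 ln(1 − 0.333333) = 0.304098 ≈ 0.3041.
B–C: 9/36 sites differ → p = 0.25, d = −0.75 ln(1 − 0.333333) = 0.304098 ≈ 0.3041.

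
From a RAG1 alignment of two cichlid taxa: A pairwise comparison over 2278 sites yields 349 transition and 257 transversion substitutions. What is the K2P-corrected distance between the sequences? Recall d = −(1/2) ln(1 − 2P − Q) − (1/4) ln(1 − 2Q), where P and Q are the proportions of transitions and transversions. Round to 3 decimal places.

P = 349/2278 ≈ 0.153205 and Q = 257/2278 ≈ 0.112818.
Under the Kimura two-parameter model, d = −½ ln(1 − 2P − Q) − ¼ ln(1 − 2Q).
1 − 2P − Q = 0.580772, giving −½ ln(0.580772) = 0.271699.
1 − 2Q = 0.774364, giving −¼ ln(0.774364) = 0.063928.
d = 0.271699 + 0.063928 = 0.335627.

0.336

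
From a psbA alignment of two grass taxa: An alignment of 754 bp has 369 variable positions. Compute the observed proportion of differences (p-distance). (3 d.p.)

p = 369/754 = 0.489389… ≈ 0.489 (to 3 d.p.).

0.489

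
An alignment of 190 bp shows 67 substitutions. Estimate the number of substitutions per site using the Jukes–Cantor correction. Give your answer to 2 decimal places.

p = 67/190 ≈ 0.352632.
d = −(3/4) ln(1 − 4p/3) = −0.75 ln(1 − 0.470176) = −0.75 ln(0.529824)
  = −0.75 × (-0.635210) = 0.476408 substitutions/site.

0.48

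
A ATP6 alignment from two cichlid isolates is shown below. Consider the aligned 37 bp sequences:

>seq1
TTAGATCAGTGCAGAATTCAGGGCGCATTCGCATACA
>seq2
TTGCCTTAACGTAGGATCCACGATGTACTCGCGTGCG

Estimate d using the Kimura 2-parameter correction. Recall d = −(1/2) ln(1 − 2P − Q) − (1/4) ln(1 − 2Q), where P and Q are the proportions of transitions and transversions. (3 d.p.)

Of 37 sites, 14 differences are transitions and 3 are transversions, so P = 14/37 ≈ 0.378378 and Q = 3/37 ≈ 0.081081.
Under the Kimura two-parameter model, d = −½ ln(1 − 2P − Q) − ¼ ln(1 − 2Q).
1 − 2P − Q = 0.162163, giving −½ ln(0.162163) = 0.909577.
1 − 2Q = 0.837838, giving −¼ ln(0.837838) = 0.044233.
d = 0.909577 + 0.044233 = 0.953810.

0.954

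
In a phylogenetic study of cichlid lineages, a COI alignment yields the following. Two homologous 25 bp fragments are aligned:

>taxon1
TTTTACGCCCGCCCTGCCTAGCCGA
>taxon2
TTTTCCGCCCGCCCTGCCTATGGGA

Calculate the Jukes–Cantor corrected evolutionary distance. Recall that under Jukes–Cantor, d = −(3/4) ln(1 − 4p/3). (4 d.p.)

0.1800

The sequences differ at 4 of 25 sites (5, 21, 22, 23), so p = 4/25 = 0.16.
d = −(3/4) ln(1 − 4p/3) = −0.75 ln(1 − 0.213333) = −0.75 ln(0.786667)
  = −0.75 × (-0.239950) = 0.179963 substitutions/site.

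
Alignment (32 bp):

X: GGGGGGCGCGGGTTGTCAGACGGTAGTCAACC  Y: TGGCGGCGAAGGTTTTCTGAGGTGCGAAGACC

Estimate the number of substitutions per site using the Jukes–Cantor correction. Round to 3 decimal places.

The sequences differ at 13 of 32 sites, so p = 13/32 = 0.40625.
d = −(3/4) ln(1 − 4p/3) = −0.75 ln(1 − 0.541667) = −0.75 ln(0.458333)
  = −0.75 × (-0.780159) = 0.585119 substitutions/site.

0.585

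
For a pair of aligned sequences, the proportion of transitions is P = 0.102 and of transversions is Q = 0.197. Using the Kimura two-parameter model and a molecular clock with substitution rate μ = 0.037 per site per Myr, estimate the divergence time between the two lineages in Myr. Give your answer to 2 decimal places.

5.15

Under the Kimura two-parameter model, d = −½ ln(1 − 2P − Q) − ¼ ln(1 − 2Q).
1 − 2P − Q = 0.599, giving −½ ln(0.599) = 0.256247.
1 − 2Q = 0.606, giving −¼ ln(0.606) = 0.125219.
d = 0.256247 + 0.125219 = 0.381466.
Under a molecular clock d = 2μt, so t = d/(2μ) = 0.381466 / (2 × 0.037) = 5.15 Myr.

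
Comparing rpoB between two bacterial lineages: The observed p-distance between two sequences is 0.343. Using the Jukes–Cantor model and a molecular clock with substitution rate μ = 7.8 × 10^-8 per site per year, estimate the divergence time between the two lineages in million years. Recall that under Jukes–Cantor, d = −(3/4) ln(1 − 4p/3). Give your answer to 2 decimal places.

2.94

d = −(3/4) ln(1 − 4p/3) = −0.75 ln(1 − 0.457333) = −0.75 ln(0.542667)
  = −0.75 × (-0.611259) = 0.458444 substitutions/site.
Under a molecular clock d = 2μt, so t = d/(2μ) = 0.458444 / (2 × 7.8 × 10^-8) = 2.94 million years.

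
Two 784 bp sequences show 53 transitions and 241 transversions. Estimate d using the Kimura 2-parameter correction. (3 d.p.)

P = 53/784 ≈ 0.067602 and Q = 241/784 ≈ 0.307398.
Under the Kimura two-parameter model, d = −½ ln(1 − 2P − Q) − ¼ ln(1 − 2Q).
1 − 2P − Q = 0.557398, giving −½ ln(0.557398) = 0.292238.
1 − 2Q = 0.385204, giving −¼ ln(0.385204) = 0.238496.
d = 0.292238 + 0.238496 = 0.530734.

0.531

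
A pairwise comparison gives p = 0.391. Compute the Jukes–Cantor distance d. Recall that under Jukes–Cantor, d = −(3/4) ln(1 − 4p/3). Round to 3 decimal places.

d = −(3/4) ln(1 − 4p/3) = −0.75 ln(1 − 0.521333) = −0.75 ln(0.478667)
  = −0.75 × (-0.736750) = 0.552563 substitutions/site.

0.553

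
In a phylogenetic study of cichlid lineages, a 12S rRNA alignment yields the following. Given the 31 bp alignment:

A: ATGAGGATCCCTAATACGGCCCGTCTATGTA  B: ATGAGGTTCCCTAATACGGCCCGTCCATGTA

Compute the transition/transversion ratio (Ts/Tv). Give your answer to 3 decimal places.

Transitions are A↔G and C↔T; transversions are all other mismatches.
Transitions: 1. Transversions: 1.
R = 1/1 = 1.000.

1.000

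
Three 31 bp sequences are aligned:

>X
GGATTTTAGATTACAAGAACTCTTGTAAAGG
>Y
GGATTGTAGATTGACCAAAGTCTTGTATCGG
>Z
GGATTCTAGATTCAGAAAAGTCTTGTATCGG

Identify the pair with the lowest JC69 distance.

Y and Z

X–Y: 9/31 differ, p = 0.290, d = 0.367.
X–Z: 8/31 differ, p = 0.258, d = 0.316.
Y–Z: 4/31 differ, p = 0.129, d = 0.142.
The smallest distance is between Y and Z.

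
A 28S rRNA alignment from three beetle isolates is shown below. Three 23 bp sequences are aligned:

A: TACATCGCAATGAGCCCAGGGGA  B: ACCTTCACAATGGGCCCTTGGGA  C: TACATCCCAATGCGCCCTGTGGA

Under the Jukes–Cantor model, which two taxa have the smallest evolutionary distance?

A and C

A–B: 7/23 differ, p = 0.304, d = 0.390.
A–C: 4/23 differ, p = 0.174, d = 0.198.
B–C: 7/23 differ, p = 0.304, d = 0.390.
The smallest distance is between A and C.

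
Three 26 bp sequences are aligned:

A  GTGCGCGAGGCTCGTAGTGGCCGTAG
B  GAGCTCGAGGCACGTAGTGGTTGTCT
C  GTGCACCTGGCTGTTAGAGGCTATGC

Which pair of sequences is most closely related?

A–B: 7/26 differ, p = 0.269, d = 0.334.
A–C: 10/26 differ, p = 0.385, d = 0.539.
B–C: 12/26 differ, p = 0.462, d = 0.717.
The smallest distance is between A and B.

A and B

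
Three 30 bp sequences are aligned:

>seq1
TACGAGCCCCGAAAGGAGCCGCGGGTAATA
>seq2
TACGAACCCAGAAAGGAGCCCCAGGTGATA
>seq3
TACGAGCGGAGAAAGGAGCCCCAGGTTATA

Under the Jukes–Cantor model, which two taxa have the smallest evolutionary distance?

seq1–seq2: 5/30 differ, p = 0.167, d = 0.188.
seq1–seq3: 6/30 differ, p = 0.200, d = 0.233.
seq2–seq3: 4/30 differ, p = 0.133, d = 0.147.
The smallest distance is between seq2 and seq3.

seq2 and seq3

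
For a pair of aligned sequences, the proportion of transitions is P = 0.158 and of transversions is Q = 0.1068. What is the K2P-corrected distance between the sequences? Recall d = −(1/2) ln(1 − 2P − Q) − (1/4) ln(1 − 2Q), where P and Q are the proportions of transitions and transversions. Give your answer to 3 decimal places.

Under the Kimura two-parameter model, d = −½ ln(1 − 2P − Q) − ¼ ln(1 − 2Q).
1 − 2P − Q = 0.5772, giving −½ ln(0.5772) = 0.274783.
1 − 2Q = 0.7864, giving −¼ ln(0.7864) = 0.060072.
d = 0.274783 + 0.060072 = 0.334855.

0.335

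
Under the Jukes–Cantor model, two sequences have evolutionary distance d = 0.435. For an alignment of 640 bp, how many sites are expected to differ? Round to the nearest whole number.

Invert JC69: p = (3/4)(1 − e^(−4d/3)) = 0.75 × (1 − e^(-0.58)) = 0.75 × (1 − 0.559898) = 0.330077.
Expected differing sites = pL ≈ 0.330077 × 640 = 211.24928 ≈ 211.

211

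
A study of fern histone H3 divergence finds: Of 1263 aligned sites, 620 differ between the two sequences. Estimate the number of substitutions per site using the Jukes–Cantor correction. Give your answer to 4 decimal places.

p = 620/1263 ≈ 0.490895.
d = −(3/4) ln(1 − 4p/3) = −0.75 ln(1 − 0.654527) = −0.75 ln(0.345473)
  = −0.75 × (-1.062841) = 0.797131 substitutions/site.

0.7971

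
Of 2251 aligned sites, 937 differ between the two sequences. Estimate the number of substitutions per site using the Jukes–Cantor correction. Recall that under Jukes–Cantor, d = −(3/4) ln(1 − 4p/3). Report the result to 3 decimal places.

p = 937/2251 ≈ 0.416259.
d = −(3/4) ln(1 − 4p/3) = −0.75 ln(1 − 0.555012) = −0.75 ln(0.444988)
  = −0.75 × (-0.809708) = 0.607281 substitutions/site.

0.607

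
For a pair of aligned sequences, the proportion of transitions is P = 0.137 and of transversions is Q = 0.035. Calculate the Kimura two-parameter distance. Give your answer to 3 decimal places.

Under the Kimura two-parameter model, d = −½ ln(1 − 2P − Q) − ¼ ln(1 − 2Q).
1 − 2P − Q = 0.691, giving −½ ln(0.691) = 0.184808.
1 − 2Q = 0.93, giving −¼ ln(0.93) = 0.018143.
d = 0.184808 + 0.018143 = 0.202951.

0.203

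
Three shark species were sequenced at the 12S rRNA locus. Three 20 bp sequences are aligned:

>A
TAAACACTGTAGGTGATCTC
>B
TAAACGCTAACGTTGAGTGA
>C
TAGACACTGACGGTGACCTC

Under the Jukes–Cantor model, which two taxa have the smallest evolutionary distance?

A–B: 9/20 differ, p = 0.450, d = 0.687.
A–C: 4/20 differ, p = 0.200, d = 0.233.
B–C: 8/20 differ, p = 0.400, d = 0.572.
The smallest distance is between A and C.

A and C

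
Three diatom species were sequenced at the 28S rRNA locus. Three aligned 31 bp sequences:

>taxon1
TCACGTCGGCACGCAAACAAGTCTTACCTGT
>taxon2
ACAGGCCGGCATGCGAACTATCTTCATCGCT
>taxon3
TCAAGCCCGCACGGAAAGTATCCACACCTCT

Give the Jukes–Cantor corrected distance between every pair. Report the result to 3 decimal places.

taxon1–taxon2: 13/31 sites differ → p ≈ 0.419355, d = −0.75 ln(1 − 0.55914) = 0.614271 ≈ 0.614.
taxon1–taxon3: 11/31 sites differ → p ≈ 0.354839, d = −0.75 ln(1 − 0.473119) = 0.480585 ≈ 0.481.
taxon2–taxon3: 11/31 sites differ → p ≈ 0.354839, d = −0.75 ln(1 − 0.473119) = 0.480585 ≈ 0.481.

d(taxon1,taxon2) = 0.614, d(taxon1,taxon3) = 0.481, d(taxon2,taxon3) = 0.481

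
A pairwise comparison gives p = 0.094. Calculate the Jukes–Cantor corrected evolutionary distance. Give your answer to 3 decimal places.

0.100

d = −(3/4) ln(1 − 4p/3) = −0.75 ln(1 − 0.125333) = −0.75 ln(0.874667)
  = −0.75 × (-0.133912) = 0.100434 substitutions/site.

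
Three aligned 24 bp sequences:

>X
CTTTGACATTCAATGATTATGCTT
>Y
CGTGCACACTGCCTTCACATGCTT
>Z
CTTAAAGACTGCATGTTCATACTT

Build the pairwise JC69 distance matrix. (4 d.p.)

d(X,Y) = 0.7083, d(X,Z) = 0.5199, d(Y,Z) = 0.5199

X–Y: 11/24 sites differ → p ≈ 0.458333, d = −0.75 ln(1 − 0.611111) = 0.708346 ≈ 0.7083.
X–Z: 9/24 sites differ → p = 0.375, d = −0.75 ln(1 − 0.5) = 0.519860 ≈ 0.5199.
Y–Z: 9/24 sites differ → p = 0.375, d = −0.75 ln(1 − 0.5) = 0.519860 ≈ 0.5199.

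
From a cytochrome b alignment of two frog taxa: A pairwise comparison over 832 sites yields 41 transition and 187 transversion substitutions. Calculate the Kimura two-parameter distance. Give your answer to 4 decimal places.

P = 41/832 ≈ 0.049279 and Q = 187/832 ≈ 0.22476.
Under the Kimura two-parameter model, d = −½ ln(1 − 2P − Q) − ¼ ln(1 − 2Q).
1 − 2P − Q = 0.676682, giving −½ ln(0.676682) = 0.195277.
1 − 2Q = 0.55048, giving −¼ ln(0.55048) = 0.149241.
d = 0.195277 + 0.149241 = 0.344518.

0.3445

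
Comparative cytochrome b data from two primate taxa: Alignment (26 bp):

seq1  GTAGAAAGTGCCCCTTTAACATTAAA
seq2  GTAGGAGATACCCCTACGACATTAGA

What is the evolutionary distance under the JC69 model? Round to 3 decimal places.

The sequences differ at 8 of 26 sites (5, 7, 8, 10, 16, 17, 18, 25), so p = 8/26 ≈ 0.307692.
d = −(3/4) ln(1 − 4p/3) = −0.75 ln(1 − 0.410256) = −0.75 ln(0.589744)
  = −0.75 × (-0.528067) = 0.396050 substitutions/site.

0.396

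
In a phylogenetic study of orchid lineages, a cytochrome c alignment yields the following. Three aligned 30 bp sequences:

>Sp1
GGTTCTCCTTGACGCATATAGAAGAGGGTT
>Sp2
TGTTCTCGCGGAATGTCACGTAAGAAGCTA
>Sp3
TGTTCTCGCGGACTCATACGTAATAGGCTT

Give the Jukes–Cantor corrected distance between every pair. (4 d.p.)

Sp1–Sp2: 15/30 sites differ → p = 0.5, d = −0.75 ln(1 − 0.666667) = 0.823960 ≈ 0.8240.
Sp1–Sp3: 10/30 sites differ → p ≈ 0.333333, d = −0.75 ln(1 − 0.444444) = 0.440839 ≈ 0.4408.
Sp2–Sp3: 7/30 sites differ → p ≈ 0.233333, d = −0.75 ln(1 − 0.311111) = 0.279506 ≈ 0.2795.

d(Sp1,Sp2) = 0.8240, d(Sp1,Sp3) = 0.4408, d(Sp2,Sp3) = 0.2795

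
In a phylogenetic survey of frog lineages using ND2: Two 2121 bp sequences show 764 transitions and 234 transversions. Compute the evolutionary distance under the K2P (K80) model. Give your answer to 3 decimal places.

P = 764/2121 ≈ 0.360207 and Q = 234/2121 ≈ 0.110325.
Under the Kimura two-parameter model, d = −½ ln(1 − 2P − Q) − ¼ ln(1 − 2Q).
1 − 2P − Q = 0.169261, giving −½ ln(0.169261) = 0.888157.
1 − 2Q = 0.77935, giving −¼ ln(0.77935) = 0.062324.
d = 0.888157 + 0.062324 = 0.950481.

0.950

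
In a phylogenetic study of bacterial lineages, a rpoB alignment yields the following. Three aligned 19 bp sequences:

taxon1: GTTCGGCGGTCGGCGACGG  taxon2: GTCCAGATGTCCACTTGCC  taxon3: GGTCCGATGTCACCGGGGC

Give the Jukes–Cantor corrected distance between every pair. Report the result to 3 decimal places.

d(taxon1,taxon2) = 1.109, d(taxon1,taxon3) = 0.749, d(taxon2,taxon3) = 0.618

taxon1–taxon2: 11/19 sites differ → p ≈ 0.578947, d = −0.75 ln(1 − 0.771929) = 1.108574 ≈ 1.109.
taxon1–taxon3: 9/19 sites differ → p ≈ 0.473684, d = −0.75 ln(1 − 0.631579) = 0.748897 ≈ 0.749.
taxon2–taxon3: 8/19 sites differ → p ≈ 0.421053, d = −0.75 ln(1 − 0.561404) = 0.618132 ≈ 0.618.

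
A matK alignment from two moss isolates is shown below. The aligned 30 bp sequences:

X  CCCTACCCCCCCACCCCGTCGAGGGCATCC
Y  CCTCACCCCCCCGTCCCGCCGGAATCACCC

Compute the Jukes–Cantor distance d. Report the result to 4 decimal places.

0.4408

The sequences differ at 10 of 30 sites (3, 4, 13, 14, 19, 22, 23, 24, 25, 28), so p = 10/30 ≈ 0.333333.
d = −(3/4) ln(1 − 4p/3) = −0.75 ln(1 − 0.444444) = −0.75 ln(0.555556)
  = −0.75 × (-0.587786) = 0.440840 substitutions/site.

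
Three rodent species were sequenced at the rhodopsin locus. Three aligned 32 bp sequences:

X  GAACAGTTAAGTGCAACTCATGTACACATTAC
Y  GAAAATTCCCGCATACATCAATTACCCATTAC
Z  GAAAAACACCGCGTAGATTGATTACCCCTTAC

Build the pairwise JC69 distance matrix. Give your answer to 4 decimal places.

X–Y: 13/32 sites differ → p = 0.40625, d = −0.75 ln(1 − 0.541667) = 0.585119 ≈ 0.5851.
X–Z: 16/32 sites differ → p = 0.5, d = −0.75 ln(1 − 0.666667) = 0.823960 ≈ 0.8240.
Y–Z: 8/32 sites differ → p = 0.25, d = −0.75 ln(1 − 0.333333) = 0.304098 ≈ 0.3041.

d(X,Y) = 0.5851, d(X,Z) = 0.8240, d(Y,Z) = 0.3041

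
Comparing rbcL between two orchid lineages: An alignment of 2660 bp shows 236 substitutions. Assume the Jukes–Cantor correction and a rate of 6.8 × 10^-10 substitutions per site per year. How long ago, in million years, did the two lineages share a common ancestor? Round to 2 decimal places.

69.43

p = 236/2660 ≈ 0.088722.
d = −(3/4) ln(1 − 4p/3) = −0.75 ln(1 − 0.118296) = −0.75 ln(0.881704)
  = −0.75 × (-0.125899) = 0.094424 substitutions/site.
Under a molecular clock d = 2μt, so t = d/(2μ) = 0.094424 / (2 × 6.8 × 10^-10) = 69.43 million years.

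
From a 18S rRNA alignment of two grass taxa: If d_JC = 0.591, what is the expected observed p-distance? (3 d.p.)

p = (3/4)(1 − e^(−4d/3)) = 0.75 × (1 − e^(-0.788)) = 0.75 × (1 − 0.454753) = 0.408935.

0.409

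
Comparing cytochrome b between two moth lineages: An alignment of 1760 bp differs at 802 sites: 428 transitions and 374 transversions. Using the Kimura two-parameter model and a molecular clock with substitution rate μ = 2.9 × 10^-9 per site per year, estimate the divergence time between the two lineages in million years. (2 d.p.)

127.32

P = 428/1760 ≈ 0.243182 and Q = 374/1760 = 0.2125.
Under the Kimura two-parameter model, d = −½ ln(1 − 2P − Q) − ¼ ln(1 − 2Q).
1 − 2P − Q = 0.301136, giving −½ ln(0.301136) = 0.600097.
1 − 2Q = 0.575, giving −¼ ln(0.575) = 0.138346.
d = 0.600097 + 0.138346 = 0.738443.
Under a molecular clock d = 2μt, so t = d/(2μ) = 0.738443 / (2 × 2.9 × 10^-9) = 127.32 million years.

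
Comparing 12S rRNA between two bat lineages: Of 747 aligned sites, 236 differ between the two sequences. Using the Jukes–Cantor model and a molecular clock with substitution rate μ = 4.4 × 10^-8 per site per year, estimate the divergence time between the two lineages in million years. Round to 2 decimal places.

p = 236/747 ≈ 0.31593.
d = −(3/4) ln(1 − 4p/3) = −0.75 ln(1 − 0.42124) = −0.75 ln(0.57876)
  = −0.75 × (-0.546867) = 0.410150 substitutions/site.
Under a molecular clock d = 2μt, so t = d/(2μ) = 0.410150 / (2 × 4.4 × 10^-8) = 4.66 million years.

4.66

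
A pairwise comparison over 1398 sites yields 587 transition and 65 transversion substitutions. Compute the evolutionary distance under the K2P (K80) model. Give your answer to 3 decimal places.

P = 587/1398 ≈ 0.419886 and Q = 65/1398 ≈ 0.046495.
Under the Kimura two-parameter model, d = −½ ln(1 − 2P − Q) − ¼ ln(1 − 2Q).
1 − 2P − Q = 0.113733, giving −½ ln(0.113733) = 1.086951.
1 − 2Q = 0.90701, giving −¼ ln(0.90701) = 0.024400.
d = 1.086951 + 0.024400 = 1.111351.

1.111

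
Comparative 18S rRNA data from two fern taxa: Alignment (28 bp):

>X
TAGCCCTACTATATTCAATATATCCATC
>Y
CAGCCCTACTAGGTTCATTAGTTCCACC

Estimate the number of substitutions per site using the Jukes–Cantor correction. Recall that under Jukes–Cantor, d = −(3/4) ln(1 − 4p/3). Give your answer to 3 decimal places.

The sequences differ at 7 of 28 sites (1, 12, 13, 18, 21, 22, 27), so p = 7/28 = 0.25.
d = −(3/4) ln(1 − 4p/3) = −0.75 ln(1 − 0.333333) = −0.75 ln(0.666667)
  = −0.75 × (-0.405465) = 0.304099 substitutions/site.

0.304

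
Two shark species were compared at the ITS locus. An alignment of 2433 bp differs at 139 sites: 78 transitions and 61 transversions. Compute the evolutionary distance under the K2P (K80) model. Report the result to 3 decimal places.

0.060

P = 78/2433 ≈ 0.032059 and Q = 61/2433 ≈ 0.025072.
Under the Kimura two-parameter model, d = −½ ln(1 − 2P − Q) − ¼ ln(1 − 2Q).
1 − 2P − Q = 0.91081, giving −½ ln(0.91081) = 0.046710.
1 − 2Q = 0.949856, giving −¼ ln(0.949856) = 0.012861.
d = 0.046710 + 0.012861 = 0.059571.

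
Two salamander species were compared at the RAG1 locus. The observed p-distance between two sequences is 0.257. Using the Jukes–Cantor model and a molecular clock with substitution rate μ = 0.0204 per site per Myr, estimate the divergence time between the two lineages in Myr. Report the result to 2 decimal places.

d = −(3/4) ln(1 − 4p/3) = −0.75 ln(1 − 0.342667) = −0.75 ln(0.657333)
  = −0.75 × (-0.419565) = 0.314674 substitutions/site.
Under a molecular clock d = 2μt, so t = d/(2μ) = 0.314674 / (2 × 0.0204) = 7.71 Myr.

7.71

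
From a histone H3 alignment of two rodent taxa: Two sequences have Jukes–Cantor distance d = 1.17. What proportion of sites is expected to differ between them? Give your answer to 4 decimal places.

p = (3/4)(1 − e^(−4d/3)) = 0.75 × (1 − e^(-1.56)) = 0.75 × (1 − 0.210136) = 0.592398.

0.5924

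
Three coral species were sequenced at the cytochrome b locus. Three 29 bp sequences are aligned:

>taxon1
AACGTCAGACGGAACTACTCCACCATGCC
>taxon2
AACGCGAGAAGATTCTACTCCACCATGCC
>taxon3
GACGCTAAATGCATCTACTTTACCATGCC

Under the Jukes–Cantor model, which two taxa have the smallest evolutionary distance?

taxon1 and taxon2

taxon1–taxon2: 6/29 differ, p = 0.207, d = 0.242.
taxon1–taxon3: 9/29 differ, p = 0.310, d = 0.401.
taxon2–taxon3: 8/29 differ, p = 0.276, d = 0.344.
The smallest distance is between taxon1 and taxon2.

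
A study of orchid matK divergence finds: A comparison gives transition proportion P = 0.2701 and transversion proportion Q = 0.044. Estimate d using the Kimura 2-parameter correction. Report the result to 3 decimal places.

0.462

Under the Kimura two-parameter model, d = −½ ln(1 − 2P − Q) − ¼ ln(1 − 2Q).
1 − 2P − Q = 0.4158, giving −½ ln(0.4158) = 0.438775.
1 − 2Q = 0.912, giving −¼ ln(0.912) = 0.023029.
d = 0.438775 + 0.023029 = 0.461804.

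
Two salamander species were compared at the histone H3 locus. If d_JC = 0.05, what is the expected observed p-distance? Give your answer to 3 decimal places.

p = (3/4)(1 − e^(−4d/3)) = 0.75 × (1 − e^(-0.066667)) = 0.75 × (1 − 0.935507) = 0.048370.

0.048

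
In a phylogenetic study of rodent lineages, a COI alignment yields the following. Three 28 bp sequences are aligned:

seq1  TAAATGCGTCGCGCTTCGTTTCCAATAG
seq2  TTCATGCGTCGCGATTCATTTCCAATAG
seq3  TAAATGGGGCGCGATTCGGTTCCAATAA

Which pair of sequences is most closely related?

seq1 and seq2

seq1–seq2: 4/28 differ, p = 0.143, d = 0.158.
seq1–seq3: 5/28 differ, p = 0.179, d = 0.204.
seq2–seq3: 7/28 differ, p = 0.250, d = 0.304.
The smallest distance is between seq1 and seq2.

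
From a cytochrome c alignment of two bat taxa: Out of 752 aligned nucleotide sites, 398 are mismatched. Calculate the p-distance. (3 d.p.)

0.529

p = 398/752 = 0.529255… ≈ 0.529 (to 3 d.p.).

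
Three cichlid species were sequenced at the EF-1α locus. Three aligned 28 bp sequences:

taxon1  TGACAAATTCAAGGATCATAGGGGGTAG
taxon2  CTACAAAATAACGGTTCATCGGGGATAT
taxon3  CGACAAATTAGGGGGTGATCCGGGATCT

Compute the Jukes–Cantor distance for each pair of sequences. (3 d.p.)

taxon1–taxon2: 9/28 sites differ → p ≈ 0.321429, d = −0.75 ln(1 − 0.428572) = 0.419713 ≈ 0.420.
taxon1–taxon3: 11/28 sites differ → p ≈ 0.392857, d = −0.75 ln(1 − 0.523809) = 0.556452 ≈ 0.556.
taxon2–taxon3: 8/28 sites differ → p ≈ 0.285714, d = −0.75 ln(1 − 0.380952) = 0.359679 ≈ 0.360.

d(taxon1,taxon2) = 0.420, d(taxon1,taxon3) = 0.556, d(taxon2,taxon3) = 0.360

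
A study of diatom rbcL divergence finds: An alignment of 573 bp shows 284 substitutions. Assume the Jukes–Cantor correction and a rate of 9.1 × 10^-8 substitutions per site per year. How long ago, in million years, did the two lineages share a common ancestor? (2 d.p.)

p = 284/573 ≈ 0.495637.
d = −(3/4) ln(1 − 4p/3) = −0.75 ln(1 − 0.660849) = −0.75 ln(0.339151)
  = −0.75 × (-1.081310) = 0.810983 substitutions/site.
Under a molecular clock d = 2μt, so t = d/(2μ) = 0.810983 / (2 × 9.1 × 10^-8) = 4.46 million years.

4.46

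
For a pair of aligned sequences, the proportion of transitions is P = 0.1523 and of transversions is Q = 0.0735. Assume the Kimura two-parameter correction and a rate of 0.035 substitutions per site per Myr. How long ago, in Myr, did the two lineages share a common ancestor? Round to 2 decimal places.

3.96

Under the Kimura two-parameter model, d = −½ ln(1 − 2P − Q) − ¼ ln(1 − 2Q).
1 − 2P − Q = 0.6219, giving −½ ln(0.6219) = 0.237488.
1 − 2Q = 0.853, giving −¼ ln(0.853) = 0.039749.
d = 0.237488 + 0.039749 = 0.277237.
Under a molecular clock d = 2μt, so t = d/(2μ) = 0.277237 / (2 × 0.035) = 3.96 Myr.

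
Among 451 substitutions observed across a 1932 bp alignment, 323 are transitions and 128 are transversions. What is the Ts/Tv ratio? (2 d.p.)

R = 323/128 = 2.523437… ≈ 2.52 (to 2 d.p.).

2.52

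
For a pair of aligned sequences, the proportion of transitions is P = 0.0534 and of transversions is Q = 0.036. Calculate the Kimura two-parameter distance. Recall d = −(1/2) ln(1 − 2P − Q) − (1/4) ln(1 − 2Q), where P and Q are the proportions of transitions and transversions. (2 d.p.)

Under the Kimura two-parameter model, d = −½ ln(1 − 2P − Q) − ¼ ln(1 − 2Q).
1 − 2P − Q = 0.8572, giving −½ ln(0.8572) = 0.077042.
1 − 2Q = 0.928, giving −¼ ln(0.928) = 0.018681.
d = 0.077042 + 0.018681 = 0.095723.

0.10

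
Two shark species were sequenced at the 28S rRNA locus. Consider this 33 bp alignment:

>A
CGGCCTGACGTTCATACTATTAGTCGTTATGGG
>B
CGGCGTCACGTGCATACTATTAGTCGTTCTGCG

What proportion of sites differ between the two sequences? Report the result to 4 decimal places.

0.1515

The sequences differ at 5 of 33 positions (sites 5, 7, 12, 29, 32).
p = 5/33 = 0.151515… ≈ 0.1515 (to 4 d.p.).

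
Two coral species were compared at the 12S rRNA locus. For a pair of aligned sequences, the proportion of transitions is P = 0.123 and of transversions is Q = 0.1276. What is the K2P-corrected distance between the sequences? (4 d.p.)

0.3075

Under the Kimura two-parameter model, d = −½ ln(1 − 2P − Q) − ¼ ln(1 − 2Q).
1 − 2P − Q = 0.6264, giving −½ ln(0.6264) = 0.233883.
1 − 2Q = 0.7448, giving −¼ ln(0.7448) = 0.073660.
d = 0.233883 + 0.073660 = 0.307543.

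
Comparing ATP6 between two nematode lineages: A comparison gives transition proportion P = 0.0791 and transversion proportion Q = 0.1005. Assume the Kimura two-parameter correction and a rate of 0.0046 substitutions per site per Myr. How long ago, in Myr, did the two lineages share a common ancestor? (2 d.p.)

Under the Kimura two-parameter model, d = −½ ln(1 − 2P − Q) − ¼ ln(1 − 2Q).
1 − 2P − Q = 0.7413, giving −½ ln(0.7413) = 0.149675.
1 − 2Q = 0.799, giving −¼ ln(0.799) = 0.056099.
d = 0.149675 + 0.056099 = 0.205774.
Under a molecular clock d = 2μt, so t = d/(2μ) = 0.205774 / (2 × 0.0046) = 22.37 Myr.

22.37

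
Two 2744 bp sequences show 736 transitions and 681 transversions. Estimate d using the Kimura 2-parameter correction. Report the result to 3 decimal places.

0.939

P = 736/2744 ≈ 0.268222 and Q = 681/2744 ≈ 0.248178.
Under the Kimura two-parameter model, d = −½ ln(1 − 2P − Q) − ¼ ln(1 − 2Q).
1 − 2P − Q = 0.215378, giving −½ ln(0.215378) = 0.767680.
1 − 2Q = 0.503644, giving −¼ ln(0.503644) = 0.171471.
d = 0.767680 + 0.171471 = 0.939151.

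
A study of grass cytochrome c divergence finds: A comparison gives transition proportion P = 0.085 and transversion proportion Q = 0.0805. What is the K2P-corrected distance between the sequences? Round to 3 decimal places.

Under the Kimura two-parameter model, d = −½ ln(1 − 2P − Q) − ¼ ln(1 − 2Q).
1 − 2P − Q = 0.7495, giving −½ ln(0.7495) = 0.144174.
1 − 2Q = 0.839, giving −¼ ln(0.839) = 0.043886.
d = 0.144174 + 0.043886 = 0.188060.

0.188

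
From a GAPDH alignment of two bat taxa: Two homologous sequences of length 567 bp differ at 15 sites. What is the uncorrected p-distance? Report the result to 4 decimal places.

p = 15/567 = 0.026455… ≈ 0.0265 (to 4 d.p.).

0.0265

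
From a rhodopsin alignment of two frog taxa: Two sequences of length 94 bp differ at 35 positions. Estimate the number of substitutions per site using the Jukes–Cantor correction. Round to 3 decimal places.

p = 35/94 ≈ 0.37234.
d = −(3/4) ln(1 − 4p/3) = −0.75 ln(1 − 0.496453) = −0.75 ln(0.503547)
  = −0.75 × (-0.686078) = 0.514559 substitutions/site.

0.515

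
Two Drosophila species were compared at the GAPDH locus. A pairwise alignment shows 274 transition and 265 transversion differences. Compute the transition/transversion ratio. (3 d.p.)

1.034

R = 274/265 = 1.033962… ≈ 1.034 (to 3 d.p.).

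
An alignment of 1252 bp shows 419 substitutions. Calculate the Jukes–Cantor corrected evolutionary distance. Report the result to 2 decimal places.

p = 419/1252 ≈ 0.334665.
d = −(3/4) ln(1 − 4p/3) = −0.75 ln(1 − 0.44622) = −0.75 ln(0.55378)
  = −0.75 × (-0.590988) = 0.443241 substitutions/site.

0.44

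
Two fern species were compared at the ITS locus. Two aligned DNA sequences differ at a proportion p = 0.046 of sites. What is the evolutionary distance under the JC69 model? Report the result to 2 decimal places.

d = −(3/4) ln(1 − 4p/3) = −0.75 ln(1 − 0.061333) = −0.75 ln(0.938667)
  = −0.75 × (-0.063294) = 0.047471 substitutions/site.

0.05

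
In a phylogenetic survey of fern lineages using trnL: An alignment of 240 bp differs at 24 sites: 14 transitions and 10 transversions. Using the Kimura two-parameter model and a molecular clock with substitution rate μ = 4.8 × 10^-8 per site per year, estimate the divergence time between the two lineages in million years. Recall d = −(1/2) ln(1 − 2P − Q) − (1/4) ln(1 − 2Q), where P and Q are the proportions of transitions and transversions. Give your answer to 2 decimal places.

P = 14/240 ≈ 0.058333 and Q = 10/240 ≈ 0.041667.
Under the Kimura two-parameter model, d = −½ ln(1 − 2P − Q) − ¼ ln(1 − 2Q).
1 − 2P − Q = 0.841667, giving −½ ln(0.841667) = 0.086185.
1 − 2Q = 0.916666, giving −¼ ln(0.916666) = 0.021753.
d = 0.086185 + 0.021753 = 0.107938.
Under a molecular clock d = 2μt, so t = d/(2μ) = 0.107938 / (2 × 4.8 × 10^-8) = 1.12 million years.

1.12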